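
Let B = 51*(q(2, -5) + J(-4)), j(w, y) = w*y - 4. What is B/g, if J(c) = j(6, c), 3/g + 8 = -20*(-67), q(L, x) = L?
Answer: -588744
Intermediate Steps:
j(w, y) = -4 + w*y
g = 1/444 (g = 3/(-8 - 20*(-67)) = 3/(-8 + 1340) = 3/1332 = 3*(1/1332) = 1/444 ≈ 0.0022523)
J(c) = -4 + 6*c
B = -1326 (B = 51*(2 + (-4 + 6*(-4))) = 51*(2 + (-4 - 24)) = 51*(2 - 28) = 51*(-26) = -1326)
B/g = -1326/1/444 = -1326*444 = -588744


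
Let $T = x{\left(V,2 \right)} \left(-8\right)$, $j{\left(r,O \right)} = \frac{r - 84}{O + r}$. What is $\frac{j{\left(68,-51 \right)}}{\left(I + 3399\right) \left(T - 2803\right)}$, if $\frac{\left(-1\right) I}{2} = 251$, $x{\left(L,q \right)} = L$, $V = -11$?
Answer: $\frac{16}{133711035} \approx 1.1966 \cdot 10^{-7}$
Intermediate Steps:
$I = -502$ ($I = \left(-2\right) 251 = -502$)
$j{\left(r,O \right)} = \frac{-84 + r}{O + r}$
$T = 88$ ($T = \left(-11\right) \left(-8\right) = 88$)
$\frac{j{\left(68,-51 \right)}}{\left(I + 3399\right) \left(T - 2803\right)} = \frac{\frac{1}{-51 + 68} \left(-84 + 68\right)}{\left(-502 + 3399\right) \left(88 - 2803\right)} = \frac{\frac{1}{17} \left(-16\right)}{2897 \left(-2715\right)} = \frac{\frac{1}{17} \left(-16\right)}{-7865355} = \left(- \frac{16}{17}\right) \left(- \frac{1}{7865355}\right) = \frac{16}{133711035}$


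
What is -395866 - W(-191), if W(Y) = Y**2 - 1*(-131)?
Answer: -432478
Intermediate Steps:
W(Y) = 131 + Y**2 (W(Y) = Y**2 + 131 = 131 + Y**2)
-395866 - W(-191) = -395866 - (131 + (-191)**2) = -395866 - (131 + 36481) = -395866 - 1*36612 = -395866 - 36612 = -432478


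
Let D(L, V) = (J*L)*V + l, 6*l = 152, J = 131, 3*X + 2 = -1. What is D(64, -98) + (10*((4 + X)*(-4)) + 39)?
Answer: -2465063/3 ≈ -8.2169e+5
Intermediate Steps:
X = -1 (X = -2/3 + (1/3)*(-1) = -2/3 - 1/3 = -1)
l = 76/3 (l = (1/6)*152 = 76/3 ≈ 25.333)
D(L, V) = 76/3 + 131*L*V (D(L, V) = (131*L)*V + 76/3 = 131*L*V + 76/3 = 76/3 + 131*L*V)
D(64, -98) + (10*((4 + X)*(-4)) + 39) = (76/3 + 131*64*(-98)) + (10*((4 - 1)*(-4)) + 39) = (76/3 - 821632) + (10*(3*(-4)) + 39) = -2464820/3 + (10*(-12) + 39) = -2464820/3 + (-120 + 39) = -2464820/3 - 81 = -2465063/3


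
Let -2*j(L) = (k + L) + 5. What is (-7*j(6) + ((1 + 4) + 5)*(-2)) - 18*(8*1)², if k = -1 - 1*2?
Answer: -1144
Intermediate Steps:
k = -3 (k = -1 - 2 = -3)
j(L) = -1 - L/2 (j(L) = -((-3 + L) + 5)/2 = -(2 + L)/2 = -1 - L/2)
(-7*j(6) + ((1 + 4) + 5)*(-2)) - 18*(8*1)² = (-7*(-1 - ½*6) + ((1 + 4) + 5)*(-2)) - 18*(8*1)² = (-7*(-1 - 3) + (5 + 5)*(-2)) - 18*8² = (-7*(-4) + 10*(-2)) - 18*64 = (28 - 20) - 1152 = 8 - 1152 = -1144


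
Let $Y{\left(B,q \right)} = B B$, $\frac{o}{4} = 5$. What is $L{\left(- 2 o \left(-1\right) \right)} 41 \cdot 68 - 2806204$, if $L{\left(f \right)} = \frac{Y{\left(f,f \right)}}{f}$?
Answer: $-2694684$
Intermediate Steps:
$o = 20$ ($o = 4 \cdot 5 = 20$)
$Y{\left(B,q \right)} = B^{2}$
$L{\left(f \right)} = f$ ($L{\left(f \right)} = \frac{f^{2}}{f} = f$)
$L{\left(- 2 o \left(-1\right) \right)} 41 \cdot 68 - 2806204 = \left(-2\right) 20 \left(-1\right) 41 \cdot 68 - 2806204 = \left(-40\right) \left(-1\right) 41 \cdot 68 - 2806204 = 40 \cdot 41 \cdot 68 - 2806204 = 1640 \cdot 68 - 2806204 = 111520 - 2806204 = -2694684$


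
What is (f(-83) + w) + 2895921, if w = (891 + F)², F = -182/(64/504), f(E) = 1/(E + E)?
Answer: 4236261643/1328 ≈ 3.1900e+6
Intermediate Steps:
f(E) = 1/(2*E)
F = -5733/4 (F = -182/(64*(1/504)) = -182/8/63 = -182*63/8 = -5733/4 ≈ -1433.3)
w = 4704561/16 (w = (891 - 5733/4)² = (-2169/4)² = 4704561/16 ≈ 2.9404e+5)
(f(-83) + w) + 2895921 = ((½)/(-83) + 4704561/16) + 2895921 = ((½)*(-1/83) + 4704561/16) + 2895921 = (-1/166 + 4704561/16) + 2895921 = 390478555/1328 + 2895921 = 4236261643/1328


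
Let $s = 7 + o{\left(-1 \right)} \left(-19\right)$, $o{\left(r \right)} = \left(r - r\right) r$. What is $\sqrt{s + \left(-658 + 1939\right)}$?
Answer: $2 \sqrt{322} \approx 35.889$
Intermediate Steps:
$o{\left(r \right)} = 0$ ($o{\left(r \right)} = 0 r = 0$)
$s = 7$ ($s = 7 + 0 \left(-19\right) = 7 + 0 = 7$)
$\sqrt{s + \left(-658 + 1939\right)} = \sqrt{7 + \left(-658 + 1939\right)} = \sqrt{7 + 1281} = \sqrt{1288} = 2 \sqrt{322}$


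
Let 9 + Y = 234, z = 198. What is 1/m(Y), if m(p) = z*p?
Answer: 1/44550 ≈ 2.2447e-5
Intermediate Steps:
Y = 225 (Y = -9 + 234 = 225)
m(p) = 198*p
1/m(Y) = 1/(198*225) = 1/44550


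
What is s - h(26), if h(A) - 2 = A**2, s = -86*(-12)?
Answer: 354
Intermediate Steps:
s = 1032
h(A) = 2 + A**2
s - h(26) = 1032 - (2 + 26**2) = 1032 - (2 + 676) = 1032 - 1*678 = 1032 - 678 = 354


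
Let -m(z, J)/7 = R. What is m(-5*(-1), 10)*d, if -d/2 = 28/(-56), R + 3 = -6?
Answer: 63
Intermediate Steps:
R = -9 (R = -3 - 6 = -9)
m(z, J) = 63 (m(z, J) = -7*(-9) = 63)
d = 1 (d = -56/(-56) = -56*(-1)/56 = -2*(-½) = 1)
m(-5*(-1), 10)*d = 63*1 = 63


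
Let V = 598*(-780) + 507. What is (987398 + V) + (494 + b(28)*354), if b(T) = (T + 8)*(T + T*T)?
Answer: 10870087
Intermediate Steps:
b(T) = (8 + T)*(T + T**2)
V = -465933 (V = -466440 + 507 = -465933)
(987398 + V) + (494 + b(28)*354) = (987398 - 465933) + (494 + (28*(8 + 28**2 + 9*28))*354) = 521465 + (494 + (28*(8 + 784 + 252))*354) = 521465 + (494 + (28*1044)*354) = 521465 + (494 + 29232*354) = 521465 + (494 + 10348128) = 521465 + 10348622 = 10870087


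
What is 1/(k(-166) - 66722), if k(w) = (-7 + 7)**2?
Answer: -1/66722 ≈ -1.4988e-5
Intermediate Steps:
k(w) = 0 (k(w) = 0**2 = 0)
1/(k(-166) - 66722) = 1/(0 - 66722) = 1/(-66722) = -1/66722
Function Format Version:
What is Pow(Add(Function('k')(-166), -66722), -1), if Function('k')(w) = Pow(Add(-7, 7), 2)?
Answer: Rational(-1, 66722) ≈ -1.4988e-5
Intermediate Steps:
Function('k')(w) = 0 (Function('k')(w) = Pow(0, 2) = 0)
Pow(Add(Function('k')(-166), -66722), -1) = Pow(Add(0, -66722), -1) = Pow(-66722, -1) = Rational(-1, 66722)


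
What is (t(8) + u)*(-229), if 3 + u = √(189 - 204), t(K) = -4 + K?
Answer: -229 - 229*I*√15 ≈ -229.0 - 886.91*I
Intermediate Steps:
u = -3 + I*√15 (u = -3 + √(189 - 204) = -3 + √(-15) = -3 + I*√15 ≈ -3.0 + 3.873*I)
(t(8) + u)*(-229) = ((-4 + 8) + (-3 + I*√15))*(-229) = (4 + (-3 + I*√15))*(-229) = (1 + I*√15)*(-229) = -229 - 229*I*√15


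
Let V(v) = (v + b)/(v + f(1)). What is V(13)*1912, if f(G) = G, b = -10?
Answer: 2868/7 ≈ 409.71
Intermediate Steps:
V(v) = (-10 + v)/(1 + v) (V(v) = (v - 10)/(v + 1) = (-10 + v)/(1 + v))
V(13)*1912 = ((-10 + 13)/(1 + 13))*1912 = (3/14)*1912 = 2868/7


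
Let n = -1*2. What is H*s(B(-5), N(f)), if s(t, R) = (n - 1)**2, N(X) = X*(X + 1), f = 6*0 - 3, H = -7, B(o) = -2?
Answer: -63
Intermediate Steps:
f = -3 (f = 0 - 3 = -3)
n = -2
N(X) = X*(1 + X)
s(t, R) = 9 (s(t, R) = (-2 - 1)**2 = (-3)**2 = 9)
H*s(B(-5), N(f)) = -7*9 = -63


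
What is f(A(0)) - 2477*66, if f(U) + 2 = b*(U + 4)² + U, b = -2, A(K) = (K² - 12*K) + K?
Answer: -163516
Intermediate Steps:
A(K) = K² - 11*K
f(U) = -2 + U - 2*(4 + U)² (f(U) = -2 + (-2*(U + 4)² + U) = -2 + (-2*(4 + U)² + U) = -2 + (U - 2*(4 + U)²) = -2 + U - 2*(4 + U)²)
f(A(0)) - 2477*66 = (-2 + 0*(-11 + 0) - 2*(4 + 0*(-11 + 0))²) - 2477*66 = (-2 + 0*(-11) - 2*(4 + 0*(-11))²) - 163482 = (-2 + 0 - 2*(4 + 0)²) - 163482 = (-2 + 0 - 2*4²) - 163482 = (-2 + 0 - 2*16) - 163482 = (-2 + 0 - 32) - 163482 = -34 - 163482 = -163516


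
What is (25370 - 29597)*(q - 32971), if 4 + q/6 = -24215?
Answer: 753610695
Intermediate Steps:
q = -145314 (q = -24 + 6*(-24215) = -24 - 145290 = -145314)
(25370 - 29597)*(q - 32971) = (25370 - 29597)*(-145314 - 32971) = -4227*(-178285) = 753610695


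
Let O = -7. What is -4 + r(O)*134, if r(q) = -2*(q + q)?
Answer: 3748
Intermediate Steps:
r(q) = -4*q
-4 + r(O)*134 = -4 - 4*(-7)*134 = -4 + 28*134 = -4 + 3752 = 3748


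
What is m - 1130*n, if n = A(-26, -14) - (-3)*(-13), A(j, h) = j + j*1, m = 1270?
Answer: 104100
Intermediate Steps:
A(j, h) = 2*j (A(j, h) = j + j = 2*j)
n = -91 (n = 2*(-26) - (-3)*(-13) = -52 - 1*39 = -52 - 39 = -91)
m - 1130*n = 1270 - 1130*(-91) = 1270 + 102830 = 104100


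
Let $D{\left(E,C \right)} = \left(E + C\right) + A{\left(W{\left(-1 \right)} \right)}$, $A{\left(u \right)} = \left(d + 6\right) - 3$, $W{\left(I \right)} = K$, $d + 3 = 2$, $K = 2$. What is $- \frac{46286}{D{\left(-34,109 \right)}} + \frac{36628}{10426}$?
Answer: $- \frac{239878740}{401401} \approx -597.6$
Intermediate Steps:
$d = -1$ ($d = -3 + 2 = -1$)
$W{\left(I \right)} = 2$
$A{\left(u \right)} = 2$ ($A{\left(u \right)} = \left(-1 + 6\right) - 3 = 5 - 3 = 2$)
$D{\left(E,C \right)} = 2 + C + E$ ($D{\left(E,C \right)} = \left(E + C\right) + 2 = \left(C + E\right) + 2 = 2 + C + E$)
$- \frac{46286}{D{\left(-34,109 \right)}} + \frac{36628}{10426} = - \frac{46286}{2 + 109 - 34} + \frac{36628}{10426} = - \frac{46286}{77} + 36628 \cdot \frac{1}{10426} = \left(-46286\right) \frac{1}{77} + \frac{18314}{5213} = - \frac{46286}{77} + \frac{18314}{5213} = - \frac{239878740}{401401}$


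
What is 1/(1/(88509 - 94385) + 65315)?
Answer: 5876/383790939 ≈ 1.5310e-5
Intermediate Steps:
1/(1/(88509 - 94385) + 65315) = 1/(1/(-5876) + 65315) = 1/(-1/5876 + 65315) = 1/(383790939/5876) = 5876/383790939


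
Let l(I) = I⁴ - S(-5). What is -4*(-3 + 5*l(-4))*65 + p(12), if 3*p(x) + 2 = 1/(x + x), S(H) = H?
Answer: -24373487/72 ≈ -3.3852e+5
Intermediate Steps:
l(I) = 5 + I⁴ (l(I) = I⁴ - 1*(-5) = I⁴ + 5 = 5 + I⁴)
p(x) = -⅔ + 1/(6*x) (p(x) = -⅔ + 1/(3*(x + x)) = -⅔ + 1/(3*((2*x))) = -⅔ + (1/(2*x))/3 = -⅔ + 1/(6*x))
-4*(-3 + 5*l(-4))*65 + p(12) = -4*(-3 + 5*(5 + (-4)⁴))*65 + (⅙)*(1 - 4*12)/12 = -4*(-3 + 5*(5 + 256))*65 + (⅙)*(1/12)*(1 - 48) = -4*(-3 + 5*261)*65 + (⅙)*(1/12)*(-47) = -4*(-3 + 1305)*65 - 47/72 = -4*1302*65 - 47/72 = -5208*65 - 47/72 = -338520 - 47/72 = -24373487/72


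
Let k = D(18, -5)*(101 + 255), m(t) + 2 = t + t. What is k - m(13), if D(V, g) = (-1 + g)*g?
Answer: 10656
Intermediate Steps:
m(t) = -2 + 2*t (m(t) = -2 + (t + t) = -2 + 2*t)
D(V, g) = g*(-1 + g)
k = 10680 (k = (-5*(-1 - 5))*(101 + 255) = -5*(-6)*356 = 30*356 = 10680)
k - m(13) = 10680 - (-2 + 2*13) = 10680 - (-2 + 26) = 10680 - 1*24 = 10680 - 24 = 10656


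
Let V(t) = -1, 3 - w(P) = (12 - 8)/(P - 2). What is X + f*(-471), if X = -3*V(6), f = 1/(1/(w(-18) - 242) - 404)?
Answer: 2009517/482381 ≈ 4.1658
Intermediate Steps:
w(P) = 3 - 4/(-2 + P) (w(P) = 3 - (12 - 8)/(P - 2) = 3 - 4/(-2 + P))
f = -1194/482381 (f = 1/(1/((-10 + 3*(-18))/(-2 - 18) - 242) - 404) = 1/(1/((-10 - 54)/(-20) - 242) - 404) = 1/(1/(-1/20*(-64) - 242) - 404) = 1/(1/(16/5 - 242) - 404) = 1/(1/(-1194/5) - 404) = 1/(-5/1194 - 404) = 1/(-482381/1194) = -1194/482381 ≈ -0.0024752)
X = 3 (X = -3*(-1) = 3)
X + f*(-471) = 3 - 1194/482381*(-471) = 3 + 562374/482381 = 2009517/482381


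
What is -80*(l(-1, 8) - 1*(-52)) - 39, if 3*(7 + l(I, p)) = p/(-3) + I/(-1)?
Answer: -32351/9 ≈ -3594.6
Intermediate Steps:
l(I, p) = -7 - I/3 - p/9 (l(I, p) = -7 + (p/(-3) + I/(-1))/3 = -7 + (p*(-⅓) + I*(-1))/3 = -7 + (-p/3 - I)/3 = -7 + (-I - p/3)/3 = -7 + (-I/3 - p/9) = -7 - I/3 - p/9)
-80*(l(-1, 8) - 1*(-52)) - 39 = -80*((-7 - ⅓*(-1) - ⅑*8) - 1*(-52)) - 39 = -80*((-7 + ⅓ - 8/9) + 52) - 39 = -80*(-68/9 + 52) - 39 = -80*400/9 - 39 = -32000/9 - 39 = -32351/9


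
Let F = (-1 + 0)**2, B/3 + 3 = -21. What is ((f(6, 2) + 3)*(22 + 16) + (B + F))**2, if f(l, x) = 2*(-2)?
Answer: 11881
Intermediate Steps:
f(l, x) = -4
B = -72 (B = -9 + 3*(-21) = -9 - 63 = -72)
F = 1 (F = (-1)**2 = 1)
((f(6, 2) + 3)*(22 + 16) + (B + F))**2 = ((-4 + 3)*(22 + 16) + (-72 + 1))**2 = (-1*38 - 71)**2 = (-38 - 71)**2 = (-109)**2 = 11881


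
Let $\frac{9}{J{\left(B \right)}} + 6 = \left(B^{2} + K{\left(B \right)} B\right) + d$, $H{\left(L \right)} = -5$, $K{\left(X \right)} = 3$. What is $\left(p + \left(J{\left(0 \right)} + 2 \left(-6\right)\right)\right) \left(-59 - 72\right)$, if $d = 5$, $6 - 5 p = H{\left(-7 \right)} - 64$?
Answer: $786$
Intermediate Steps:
$p = 15$ ($p = \frac{6}{5} - \frac{-5 - 64}{5} = \frac{6}{5} - - \frac{69}{5} = \frac{6}{5} + \frac{69}{5} = 15$)
$J{\left(B \right)} = \frac{9}{-1 + B^{2} + 3 B}$ ($J{\left(B \right)} = \frac{9}{-6 + \left(\left(B^{2} + 3 B\right) + 5\right)} = \frac{9}{-6 + \left(5 + B^{2} + 3 B\right)} = \frac{9}{-1 + B^{2} + 3 B}$)
$\left(p + \left(J{\left(0 \right)} + 2 \left(-6\right)\right)\right) \left(-59 - 72\right) = \left(15 + \left(\frac{9}{-1 + 0^{2} + 3 \cdot 0} + 2 \left(-6\right)\right)\right) \left(-59 - 72\right) = \left(15 - \left(12 - \frac{9}{-1 + 0 + 0}\right)\right) \left(-59 - 72\right) = \left(15 - \left(12 - \frac{9}{-1}\right)\right) \left(-131\right) = \left(15 + \left(9 \left(-1\right) - 12\right)\right) \left(-131\right) = \left(15 - 21\right) \left(-131\right) = \left(-6\right) \left(-131\right) = 786$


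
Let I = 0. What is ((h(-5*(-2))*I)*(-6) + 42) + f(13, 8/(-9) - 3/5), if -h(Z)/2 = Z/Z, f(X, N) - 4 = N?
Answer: 2003/45 ≈ 44.511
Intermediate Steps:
f(X, N) = 4 + N
h(Z) = -2 (h(Z) = -2*Z/Z = -2*1 = -2)
((h(-5*(-2))*I)*(-6) + 42) + f(13, 8/(-9) - 3/5) = (-2*0*(-6) + 42) + (4 + (8/(-9) - 3/5)) = (0*(-6) + 42) + (4 + (8*(-⅑) - 3*⅕)) = (0 + 42) + (4 + (-8/9 - ⅗)) = 42 + (4 - 67/45) = 42 + 113/45 = 2003/45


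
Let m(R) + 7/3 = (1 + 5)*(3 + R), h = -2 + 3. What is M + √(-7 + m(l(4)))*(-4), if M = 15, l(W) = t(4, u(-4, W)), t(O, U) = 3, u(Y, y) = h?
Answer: 15 - 16*√15/3 ≈ -5.6559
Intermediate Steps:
h = 1
u(Y, y) = 1
l(W) = 3
m(R) = 47/3 + 6*R (m(R) = -7/3 + (1 + 5)*(3 + R) = -7/3 + 6*(3 + R) = -7/3 + (18 + 6*R) = 47/3 + 6*R)
M + √(-7 + m(l(4)))*(-4) = 15 + √(-7 + (47/3 + 6*3))*(-4) = 15 + √(-7 + (47/3 + 18))*(-4) = 15 + √(-7 + 101/3)*(-4) = 15 + √(80/3)*(-4) = 15 + (4*√15/3)*(-4) = 15 - 16*√15/3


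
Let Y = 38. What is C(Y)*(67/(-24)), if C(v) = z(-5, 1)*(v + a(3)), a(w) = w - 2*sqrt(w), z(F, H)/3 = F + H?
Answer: 2747/2 - 67*sqrt(3) ≈ 1257.5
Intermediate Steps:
z(F, H) = 3*F + 3*H (z(F, H) = 3*(F + H) = 3*F + 3*H)
a(w) = w - 2*sqrt(w)
C(v) = -36 - 12*v + 24*sqrt(3) (C(v) = (3*(-5) + 3*1)*(v + (3 - 2*sqrt(3))) = (-15 + 3)*(3 + v - 2*sqrt(3)) = -12*(3 + v - 2*sqrt(3)) = -36 - 12*v + 24*sqrt(3))
C(Y)*(67/(-24)) = (-36 - 12*38 + 24*sqrt(3))*(67/(-24)) = (-36 - 456 + 24*sqrt(3))*(67*(-1/24)) = (-492 + 24*sqrt(3))*(-67/24) = 2747/2 - 67*sqrt(3)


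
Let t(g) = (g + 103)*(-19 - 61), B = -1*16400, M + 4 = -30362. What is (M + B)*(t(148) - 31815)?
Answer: 2426921570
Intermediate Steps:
M = -30366 (M = -4 - 30362 = -30366)
B = -16400
t(g) = -8240 - 80*g (t(g) = (103 + g)*(-80) = -8240 - 80*g)
(M + B)*(t(148) - 31815) = (-30366 - 16400)*((-8240 - 80*148) - 31815) = -46766*((-8240 - 11840) - 31815) = -46766*(-20080 - 31815) = -46766*(-51895) = 2426921570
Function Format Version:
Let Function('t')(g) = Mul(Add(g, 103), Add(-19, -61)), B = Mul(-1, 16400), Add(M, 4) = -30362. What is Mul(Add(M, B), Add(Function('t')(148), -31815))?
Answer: 2426921570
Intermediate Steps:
M = -30366 (M = Add(-4, -30362) = -30366)
B = -16400
Function('t')(g) = Add(-8240, Mul(-80, g)) (Function('t')(g) = Mul(Add(103, g), -80) = Add(-8240, Mul(-80, g)))
Mul(Add(M, B), Add(Function('t')(148), -31815)) = Mul(Add(-30366, -16400), Add(Add(-8240, Mul(-80, 148)), -31815)) = Mul(-46766, Add(Add(-8240, -11840), -31815)) = Mul(-46766, Add(-20080, -31815)) = Mul(-46766, -51895) = 2426921570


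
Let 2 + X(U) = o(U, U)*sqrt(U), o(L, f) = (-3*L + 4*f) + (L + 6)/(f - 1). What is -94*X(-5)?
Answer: 188 + 1457*I*sqrt(5)/3 ≈ 188.0 + 1086.0*I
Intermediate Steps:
o(L, f) = -3*L + 4*f + (6 + L)/(-1 + f) (o(L, f) = (-3*L + 4*f) + (6 + L)/(-1 + f) = -3*L + 4*f + (6 + L)/(-1 + f))
X(U) = -2 + sqrt(U)*(6 + U**2)/(-1 + U) (X(U) = -2 + ((6 - 4*U + 4*U + 4*U**2 - 3*U*U)/(-1 + U))*sqrt(U) = -2 + ((6 - 4*U + 4*U + 4*U**2 - 3*U**2)/(-1 + U))*sqrt(U) = -2 + ((6 + U**2)/(-1 + U))*sqrt(U) = -2 + sqrt(U)*(6 + U**2)/(-1 + U))
-94*X(-5) = -94*(2 - 2*(-5) + sqrt(-5)*(6 + (-5)**2))/(-1 - 5) = -94*(2 + 10 + (I*sqrt(5))*(6 + 25))/(-6) = -(-47)*(2 + 10 + (I*sqrt(5))*31)/3 = -(-47)*(2 + 10 + 31*I*sqrt(5))/3 = -(-47)*(12 + 31*I*sqrt(5))/3 = -94*(-2 - 31*I*sqrt(5)/6) = 188 + 1457*I*sqrt(5)/3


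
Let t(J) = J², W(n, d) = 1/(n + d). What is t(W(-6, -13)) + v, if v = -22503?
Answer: -8123582/361 ≈ -22503.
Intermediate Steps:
W(n, d) = 1/(d + n)
t(W(-6, -13)) + v = (1/(-13 - 6))² - 22503 = (1/(-19))² - 22503 = (-1/19)² - 22503 = 1/361 - 22503 = -8123582/361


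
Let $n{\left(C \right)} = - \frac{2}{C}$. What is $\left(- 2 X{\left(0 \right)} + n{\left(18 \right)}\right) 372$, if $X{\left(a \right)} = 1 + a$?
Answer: $- \frac{2356}{3} \approx -785.33$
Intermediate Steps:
$\left(- 2 X{\left(0 \right)} + n{\left(18 \right)}\right) 372 = \left(- 2 \left(1 + 0\right) - \frac{2}{18}\right) 372 = \left(\left(-2\right) 1 - \frac{1}{9}\right) 372 = \left(-2 - \frac{1}{9}\right) 372 = \left(- \frac{19}{9}\right) 372 = - \frac{2356}{3}$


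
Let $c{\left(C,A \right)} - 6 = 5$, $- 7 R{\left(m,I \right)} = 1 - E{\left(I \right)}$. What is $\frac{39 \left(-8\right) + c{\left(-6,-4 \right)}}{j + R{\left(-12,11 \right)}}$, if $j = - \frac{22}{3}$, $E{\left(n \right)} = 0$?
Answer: $\frac{6321}{157} \approx 40.261$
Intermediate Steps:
$j = - \frac{22}{3}$ ($j = \left(-22\right) \frac{1}{3} = - \frac{22}{3} \approx -7.3333$)
$R{\left(m,I \right)} = - \frac{1}{7}$ ($R{\left(m,I \right)} = - \frac{1 - 0}{7} = - \frac{1 + 0}{7} = \left(- \frac{1}{7}\right) 1 = - \frac{1}{7}$)
$c{\left(C,A \right)} = 11$ ($c{\left(C,A \right)} = 6 + 5 = 11$)
$\frac{39 \left(-8\right) + c{\left(-6,-4 \right)}}{j + R{\left(-12,11 \right)}} = \frac{39 \left(-8\right) + 11}{- \frac{22}{3} - \frac{1}{7}} = \frac{-312 + 11}{- \frac{157}{21}} = \left(-301\right) \left(- \frac{21}{157}\right) = \frac{6321}{157}$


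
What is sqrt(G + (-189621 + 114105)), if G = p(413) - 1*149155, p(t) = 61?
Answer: I*sqrt(224610) ≈ 473.93*I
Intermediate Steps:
G = -149094 (G = 61 - 1*149155 = 61 - 149155 = -149094)
sqrt(G + (-189621 + 114105)) = sqrt(-149094 + (-189621 + 114105)) = sqrt(-149094 - 75516) = sqrt(-224610) = I*sqrt(224610)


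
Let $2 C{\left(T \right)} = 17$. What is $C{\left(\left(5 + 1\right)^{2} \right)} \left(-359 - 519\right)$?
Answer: $-7463$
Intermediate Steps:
$C{\left(T \right)} = \frac{17}{2}$ ($C{\left(T \right)} = \frac{1}{2} \cdot 17 = \frac{17}{2}$)
$C{\left(\left(5 + 1\right)^{2} \right)} \left(-359 - 519\right) = \frac{17 \left(-359 - 519\right)}{2} = \frac{17}{2} \left(-878\right) = -7463$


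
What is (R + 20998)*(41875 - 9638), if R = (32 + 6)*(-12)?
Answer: 662212454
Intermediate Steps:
R = -456 (R = 38*(-12) = -456)
(R + 20998)*(41875 - 9638) = (-456 + 20998)*(41875 - 9638) = 20542*32237 = 662212454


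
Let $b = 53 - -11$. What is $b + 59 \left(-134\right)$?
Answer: $-7842$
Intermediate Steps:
$b = 64$ ($b = 53 + 11 = 64$)
$b + 59 \left(-134\right) = 64 + 59 \left(-134\right) = 64 - 7906 = -7842$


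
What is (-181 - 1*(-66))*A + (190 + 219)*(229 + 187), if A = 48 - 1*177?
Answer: 184979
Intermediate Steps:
A = -129 (A = 48 - 177 = -129)
(-181 - 1*(-66))*A + (190 + 219)*(229 + 187) = (-181 - 1*(-66))*(-129) + (190 + 219)*(229 + 187) = (-181 + 66)*(-129) + 409*416 = -115*(-129) + 170144 = 14835 + 170144 = 184979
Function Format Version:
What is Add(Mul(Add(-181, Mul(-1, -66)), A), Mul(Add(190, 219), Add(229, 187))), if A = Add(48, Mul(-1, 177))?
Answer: 184979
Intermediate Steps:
A = -129 (A = Add(48, -177) = -129)
Add(Mul(Add(-181, Mul(-1, -66)), A), Mul(Add(190, 219), Add(229, 187))) = Add(Mul(Add(-181, Mul(-1, -66)), -129), Mul(Add(190, 219), Add(229, 187))) = Add(Mul(Add(-181, 66), -129), Mul(409, 416)) = Add(Mul(-115, -129), 170144) = Add(14835, 170144) = 184979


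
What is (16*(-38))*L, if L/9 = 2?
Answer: -10944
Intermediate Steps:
L = 18 (L = 9*2 = 18)
(16*(-38))*L = (16*(-38))*18 = -608*18 = -10944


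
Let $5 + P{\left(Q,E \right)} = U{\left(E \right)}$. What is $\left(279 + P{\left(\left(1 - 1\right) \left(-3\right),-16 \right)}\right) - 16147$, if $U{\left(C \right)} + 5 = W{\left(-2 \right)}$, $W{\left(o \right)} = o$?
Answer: $-15880$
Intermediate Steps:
$U{\left(C \right)} = -7$ ($U{\left(C \right)} = -5 - 2 = -7$)
$P{\left(Q,E \right)} = -12$ ($P{\left(Q,E \right)} = -5 - 7 = -12$)
$\left(279 + P{\left(\left(1 - 1\right) \left(-3\right),-16 \right)}\right) - 16147 = \left(279 - 12\right) - 16147 = 267 - 16147 = -15880$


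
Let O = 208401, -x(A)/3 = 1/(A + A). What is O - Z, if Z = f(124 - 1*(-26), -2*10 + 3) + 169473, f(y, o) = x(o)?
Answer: 1323549/34 ≈ 38928.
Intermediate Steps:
x(A) = -3/(2*A) (x(A) = -3/(A + A) = -3*1/(2*A) = -3/(2*A))
f(y, o) = -3/(2*o)
Z = 5762085/34 (Z = -3/(2*(-2*10 + 3)) + 169473 = -3/(2*(-20 + 3)) + 169473 = -3/2/(-17) + 169473 = -3/2*(-1/17) + 169473 = 3/34 + 169473 = 5762085/34 ≈ 1.6947e+5)
O - Z = 208401 - 1*5762085/34 = 208401 - 5762085/34 = 1323549/34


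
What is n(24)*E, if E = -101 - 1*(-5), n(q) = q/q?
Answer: -96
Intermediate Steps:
n(q) = 1
E = -96 (E = -101 + 5 = -96)
n(24)*E = 1*(-96) = -96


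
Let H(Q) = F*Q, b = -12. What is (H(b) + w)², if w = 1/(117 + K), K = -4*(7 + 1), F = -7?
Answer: 50993881/7225 ≈ 7058.0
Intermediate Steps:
H(Q) = -7*Q
K = -32 (K = -4*8 = -32)
w = 1/85 (w = 1/(117 - 32) = 1/85 ≈ 0.011765)
(H(b) + w)² = (-7*(-12) + 1/85)² = (84 + 1/85)² = (7141/85)² = 50993881/7225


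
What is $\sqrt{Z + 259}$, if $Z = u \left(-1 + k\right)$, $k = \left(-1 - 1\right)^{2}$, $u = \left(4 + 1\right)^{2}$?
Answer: $\sqrt{334} \approx 18.276$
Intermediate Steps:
$u = 25$ ($u = 5^{2} = 25$)
$k = 4$ ($k = \left(-2\right)^{2} = 4$)
$Z = 75$ ($Z = 25 \left(-1 + 4\right) = 25 \cdot 3 = 75$)
$\sqrt{Z + 259} = \sqrt{75 + 259} = \sqrt{334}$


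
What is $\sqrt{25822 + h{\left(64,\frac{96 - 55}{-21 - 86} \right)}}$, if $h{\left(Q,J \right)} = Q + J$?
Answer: $\frac{\sqrt{296364427}}{107} \approx 160.89$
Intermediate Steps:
$h{\left(Q,J \right)} = J + Q$
$\sqrt{25822 + h{\left(64,\frac{96 - 55}{-21 - 86} \right)}} = \sqrt{25822 + \left(\frac{96 - 55}{-21 - 86} + 64\right)} = \sqrt{25822 + \left(\frac{41}{-107} + 64\right)} = \sqrt{25822 + \left(41 \left(- \frac{1}{107}\right) + 64\right)} = \sqrt{25822 + \left(- \frac{41}{107} + 64\right)} = \sqrt{25822 + \frac{6807}{107}} = \sqrt{\frac{2769761}{107}} = \frac{\sqrt{296364427}}{107}$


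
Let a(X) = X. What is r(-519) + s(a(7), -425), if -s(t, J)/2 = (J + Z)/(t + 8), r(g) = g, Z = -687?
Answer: -5561/15 ≈ -370.73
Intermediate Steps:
s(t, J) = -2*(-687 + J)/(8 + t) (s(t, J) = -2*(J - 687)/(t + 8) = -2*(-687 + J)/(8 + t))
r(-519) + s(a(7), -425) = -519 + 2*(687 - 1*(-425))/(8 + 7) = -519 + 2*(687 + 425)/15 = -519 + 2*(1/15)*1112 = -519 + 2224/15 = -5561/15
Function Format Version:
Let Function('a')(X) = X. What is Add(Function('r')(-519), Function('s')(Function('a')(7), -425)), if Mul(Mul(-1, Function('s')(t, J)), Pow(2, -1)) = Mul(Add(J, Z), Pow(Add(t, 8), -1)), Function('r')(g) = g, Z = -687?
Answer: Rational(-5561, 15) ≈ -370.73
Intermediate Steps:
Function('s')(t, J) = Mul(-2, Pow(Add(8, t), -1), Add(-687, J)) (Function('s')(t, J) = Mul(-2, Mul(Add(J, -687), Pow(Add(t, 8), -1))) = Mul(-2, Mul(Add(-687, J), Pow(Add(8, t), -1))) = Mul(-2, Mul(Pow(Add(8, t), -1), Add(-687, J))) = Mul(-2, Pow(Add(8, t), -1), Add(-687, J)))
Add(Function('r')(-519), Function('s')(Function('a')(7), -425)) = Add(-519, Mul(2, Pow(Add(8, 7), -1), Add(687, Mul(-1, -425)))) = Add(-519, Mul(2, Pow(15, -1), Add(687, 425))) = Add(-519, Mul(2, Rational(1, 15), 1112)) = Add(-519, Rational(2224, 15)) = Rational(-5561, 15)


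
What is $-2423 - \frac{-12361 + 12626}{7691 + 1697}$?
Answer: $- \frac{22747389}{9388} \approx -2423.0$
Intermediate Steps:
$-2423 - \frac{-12361 + 12626}{7691 + 1697} = -2423 - \frac{265}{9388} = - \frac{22747389}{9388}$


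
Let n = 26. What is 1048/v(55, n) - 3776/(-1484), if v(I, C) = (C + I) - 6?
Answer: 459608/27825 ≈ 16.518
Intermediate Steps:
v(I, C) = -6 + C + I
1048/v(55, n) - 3776/(-1484) = 1048/(-6 + 26 + 55) - 3776/(-1484) = 1048/75 - 3776*(-1/1484) = 1048*(1/75) + 944/371 = 1048/75 + 944/371 = 459608/27825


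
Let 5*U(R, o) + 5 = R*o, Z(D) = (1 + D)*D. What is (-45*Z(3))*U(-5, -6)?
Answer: -2700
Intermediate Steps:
Z(D) = D*(1 + D)
U(R, o) = -1 + R*o/5 (U(R, o) = -1 + (R*o)/5 = -1 + R*o/5)
(-45*Z(3))*U(-5, -6) = (-135*(1 + 3))*(-1 + (⅕)*(-5)*(-6)) = (-135*4)*(-1 + 6) = -45*12*5 = -540*5 = -2700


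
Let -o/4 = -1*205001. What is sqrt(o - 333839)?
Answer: sqrt(486165) ≈ 697.25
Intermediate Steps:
o = 820004 (o = -(-4)*205001 = -4*(-205001) = 820004)
sqrt(o - 333839) = sqrt(820004 - 333839) = sqrt(486165)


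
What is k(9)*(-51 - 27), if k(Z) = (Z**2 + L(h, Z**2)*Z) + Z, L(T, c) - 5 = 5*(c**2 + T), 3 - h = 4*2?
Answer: -23022090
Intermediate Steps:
h = -5 (h = 3 - 4*2 = 3 - 1*8 = 3 - 8 = -5)
L(T, c) = 5 + 5*T + 5*c**2 (L(T, c) = 5 + 5*(c**2 + T) = 5 + 5*(T + c**2) = 5 + (5*T + 5*c**2) = 5 + 5*T + 5*c**2)
k(Z) = Z + Z**2 + Z*(-20 + 5*Z**4) (k(Z) = (Z**2 + (5 + 5*(-5) + 5*(Z**2)**2)*Z) + Z = (Z**2 + (5 - 25 + 5*Z**4)*Z) + Z = (Z**2 + (-20 + 5*Z**4)*Z) + Z = (Z**2 + Z*(-20 + 5*Z**4)) + Z = Z + Z**2 + Z*(-20 + 5*Z**4))
k(9)*(-51 - 27) = (9*(-19 + 9 + 5*9**4))*(-51 - 27) = (9*(-19 + 9 + 5*6561))*(-78) = (9*(-19 + 9 + 32805))*(-78) = (9*32795)*(-78) = 295155*(-78) = -23022090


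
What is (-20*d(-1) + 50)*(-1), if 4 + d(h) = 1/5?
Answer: -126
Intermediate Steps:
d(h) = -19/5 (d(h) = -4 + 1/5 = -4 + ⅕ = -19/5)
(-20*d(-1) + 50)*(-1) = (-20*(-19/5) + 50)*(-1) = (76 + 50)*(-1) = 126*(-1) = -126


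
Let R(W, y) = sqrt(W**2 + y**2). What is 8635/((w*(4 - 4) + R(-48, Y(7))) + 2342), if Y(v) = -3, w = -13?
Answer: 20223170/5482651 - 25905*sqrt(257)/5482651 ≈ 3.6128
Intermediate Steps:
8635/((w*(4 - 4) + R(-48, Y(7))) + 2342) = 8635/((-13*(4 - 4) + sqrt((-48)**2 + (-3)**2)) + 2342) = 8635/((-13*0 + sqrt(2304 + 9)) + 2342) = 8635/((0 + sqrt(2313)) + 2342) = 8635/((0 + 3*sqrt(257)) + 2342) = 8635/(3*sqrt(257) + 2342) = 8635/(2342 + 3*sqrt(257))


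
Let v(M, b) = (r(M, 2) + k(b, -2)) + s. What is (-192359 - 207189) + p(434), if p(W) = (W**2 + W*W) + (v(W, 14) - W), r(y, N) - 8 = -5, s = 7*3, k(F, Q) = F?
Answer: -23232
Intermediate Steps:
s = 21
r(y, N) = 3 (r(y, N) = 8 - 5 = 3)
v(M, b) = 24 + b (v(M, b) = (3 + b) + 21 = 24 + b)
p(W) = 38 - W + 2*W**2 (p(W) = (W**2 + W*W) + ((24 + 14) - W) = (W**2 + W**2) + (38 - W) = 2*W**2 + (38 - W) = 38 - W + 2*W**2)
(-192359 - 207189) + p(434) = (-192359 - 207189) + (38 - 1*434 + 2*434**2) = -399548 + (38 - 434 + 2*188356) = -399548 + (38 - 434 + 376712) = -399548 + 376316 = -23232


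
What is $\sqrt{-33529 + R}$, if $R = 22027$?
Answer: $9 i \sqrt{142} \approx 107.25 i$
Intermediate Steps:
$\sqrt{-33529 + R} = \sqrt{-33529 + 22027} = \sqrt{-11502} = 9 i \sqrt{142}$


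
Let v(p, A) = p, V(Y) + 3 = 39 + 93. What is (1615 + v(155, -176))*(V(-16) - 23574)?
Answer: -41497650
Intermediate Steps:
V(Y) = 129 (V(Y) = -3 + (39 + 93) = -3 + 132 = 129)
(1615 + v(155, -176))*(V(-16) - 23574) = (1615 + 155)*(129 - 23574) = 1770*(-23445) = -41497650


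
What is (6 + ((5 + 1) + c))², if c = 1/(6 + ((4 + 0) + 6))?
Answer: 37249/256 ≈ 145.50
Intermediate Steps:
c = 1/16 (c = 1/(6 + (4 + 6)) = 1/(6 + 10) = 1/16 ≈ 0.062500)
(6 + ((5 + 1) + c))² = (6 + ((5 + 1) + 1/16))² = (6 + (6 + 1/16))² = (6 + 97/16)² = (193/16)² = 37249/256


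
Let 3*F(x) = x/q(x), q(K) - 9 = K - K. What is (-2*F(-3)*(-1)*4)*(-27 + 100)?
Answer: -584/9 ≈ -64.889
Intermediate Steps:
q(K) = 9 (q(K) = 9 + (K - K) = 9 + 0 = 9)
F(x) = x/27 (F(x) = (x/9)/3 = x/27)
(-2*F(-3)*(-1)*4)*(-27 + 100) = (-2*((1/27)*(-3))*(-1)*4)*(-27 + 100) = -2*(-⅑*(-1))*4*73 = -2*4/9*73 = -8/9*73 = -584/9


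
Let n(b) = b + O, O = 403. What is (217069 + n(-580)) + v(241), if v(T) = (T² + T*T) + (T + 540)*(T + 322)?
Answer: 772757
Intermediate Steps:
n(b) = 403 + b (n(b) = b + 403 = 403 + b)
v(T) = 2*T² + (322 + T)*(540 + T) (v(T) = (T² + T²) + (540 + T)*(322 + T) = 2*T² + (322 + T)*(540 + T))
(217069 + n(-580)) + v(241) = (217069 + (403 - 580)) + (173880 + 3*241² + 862*241) = (217069 - 177) + (173880 + 3*58081 + 207742) = 216892 + (173880 + 174243 + 207742) = 216892 + 555865 = 772757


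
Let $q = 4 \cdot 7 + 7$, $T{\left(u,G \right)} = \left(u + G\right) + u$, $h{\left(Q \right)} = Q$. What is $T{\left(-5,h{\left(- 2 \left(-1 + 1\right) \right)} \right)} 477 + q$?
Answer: $-4735$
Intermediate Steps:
$T{\left(u,G \right)} = G + 2 u$ ($T{\left(u,G \right)} = \left(G + u\right) + u = G + 2 u$)
$q = 35$ ($q = 28 + 7 = 35$)
$T{\left(-5,h{\left(- 2 \left(-1 + 1\right) \right)} \right)} 477 + q = \left(- 2 \left(-1 + 1\right) + 2 \left(-5\right)\right) 477 + 35 = \left(\left(-2\right) 0 - 10\right) 477 + 35 = \left(0 - 10\right) 477 + 35 = \left(-10\right) 477 + 35 = -4770 + 35 = -4735$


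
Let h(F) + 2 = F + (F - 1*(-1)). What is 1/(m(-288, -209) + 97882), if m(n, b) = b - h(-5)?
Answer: 1/97684 ≈ 1.0237e-5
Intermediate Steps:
h(F) = -1 + 2*F (h(F) = -2 + (F + (F - 1*(-1))) = -2 + (F + (F + 1)) = -2 + (F + (1 + F)) = -2 + (1 + 2*F) = -1 + 2*F)
m(n, b) = 11 + b (m(n, b) = b - (-1 + 2*(-5)) = b - (-1 - 10) = b - 1*(-11) = b + 11 = 11 + b)
1/(m(-288, -209) + 97882) = 1/((11 - 209) + 97882) = 1/(-198 + 97882) = 1/97684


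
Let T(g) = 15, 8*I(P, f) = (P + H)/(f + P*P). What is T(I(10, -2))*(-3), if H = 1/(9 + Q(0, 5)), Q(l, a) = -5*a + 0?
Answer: -45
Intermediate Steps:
Q(l, a) = -5*a
H = -1/16 (H = 1/(9 - 5*5) = 1/(9 - 25) = 1/(-16) = -1/16 ≈ -0.062500)
I(P, f) = (-1/16 + P)/(8*(f + P²)) (I(P, f) = ((P - 1/16)/(f + P*P))/8 = ((-1/16 + P)/(f + P²))/8 = (-1/16 + P)/(8*(f + P²)))
T(I(10, -2))*(-3) = 15*(-3) = -45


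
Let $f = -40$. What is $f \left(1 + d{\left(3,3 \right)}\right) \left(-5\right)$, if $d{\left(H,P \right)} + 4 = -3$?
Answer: $-1200$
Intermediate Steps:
$d{\left(H,P \right)} = -7$ ($d{\left(H,P \right)} = -4 - 3 = -7$)
$f \left(1 + d{\left(3,3 \right)}\right) \left(-5\right) = - 40 \left(1 - 7\right) \left(-5\right) = - 40 \left(\left(-6\right) \left(-5\right)\right) = \left(-40\right) 30 = -1200$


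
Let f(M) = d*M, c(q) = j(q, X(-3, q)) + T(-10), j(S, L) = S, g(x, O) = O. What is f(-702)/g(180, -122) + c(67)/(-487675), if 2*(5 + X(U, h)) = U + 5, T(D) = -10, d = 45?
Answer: 7702823148/29748175 ≈ 258.93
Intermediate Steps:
X(U, h) = -5/2 + U/2 (X(U, h) = -5 + (U + 5)/2 = -5 + (5 + U)/2 = -5 + (5/2 + U/2) = -5/2 + U/2)
c(q) = -10 + q (c(q) = q - 10 = -10 + q)
f(M) = 45*M
f(-702)/g(180, -122) + c(67)/(-487675) = (45*(-702))/(-122) + (-10 + 67)/(-487675) = -31590*(-1/122) + 57*(-1/487675) = 15795/61 - 57/487675 = 7702823148/29748175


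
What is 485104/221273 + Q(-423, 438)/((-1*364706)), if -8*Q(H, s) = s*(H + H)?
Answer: 333342611947/161399181476 ≈ 2.0653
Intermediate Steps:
Q(H, s) = -H*s/4 (Q(H, s) = -s*(H + H)/8 = -s*2*H/8 = -H*s/4)
485104/221273 + Q(-423, 438)/((-1*364706)) = 485104/221273 + (-¼*(-423)*438)/((-1*364706)) = 485104*(1/221273) + (92637/2)/(-364706) = 485104/221273 + (92637/2)*(-1/364706) = 485104/221273 - 92637/729412 = 333342611947/161399181476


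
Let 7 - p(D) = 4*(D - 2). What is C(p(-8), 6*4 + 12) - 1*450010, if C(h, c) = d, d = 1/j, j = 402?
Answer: -180904019/402 ≈ -4.5001e+5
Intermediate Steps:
p(D) = 15 - 4*D (p(D) = 7 - 4*(D - 2) = 7 - 4*(-2 + D) = 7 - (-8 + 4*D) = 7 + (8 - 4*D) = 15 - 4*D)
d = 1/402 ≈ 0.0024876
C(h, c) = 1/402
C(p(-8), 6*4 + 12) - 1*450010 = 1/402 - 1*450010 = 1/402 - 450010 = -180904019/402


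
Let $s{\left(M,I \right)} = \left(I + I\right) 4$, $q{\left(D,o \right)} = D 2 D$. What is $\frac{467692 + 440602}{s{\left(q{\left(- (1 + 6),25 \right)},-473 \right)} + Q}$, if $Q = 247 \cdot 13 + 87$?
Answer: $- \frac{454147}{243} \approx -1868.9$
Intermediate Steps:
$q{\left(D,o \right)} = 2 D^{2}$ ($q{\left(D,o \right)} = 2 D D = 2 D^{2}$)
$s{\left(M,I \right)} = 8 I$ ($s{\left(M,I \right)} = 2 I 4 = 8 I$)
$Q = 3298$ ($Q = 3211 + 87 = 3298$)
$\frac{467692 + 440602}{s{\left(q{\left(- (1 + 6),25 \right)},-473 \right)} + Q} = \frac{467692 + 440602}{8 \left(-473\right) + 3298} = \frac{908294}{-3784 + 3298} = \frac{908294}{-486} = 908294 \left(- \frac{1}{486}\right) = - \frac{454147}{243}$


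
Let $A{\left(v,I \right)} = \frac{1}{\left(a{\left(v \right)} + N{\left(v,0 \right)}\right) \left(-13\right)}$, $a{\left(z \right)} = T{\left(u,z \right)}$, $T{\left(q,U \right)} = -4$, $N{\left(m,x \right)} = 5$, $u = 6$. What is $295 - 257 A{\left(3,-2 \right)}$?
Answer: $\frac{4092}{13} \approx 314.77$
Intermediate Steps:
$a{\left(z \right)} = -4$
$A{\left(v,I \right)} = - \frac{1}{13}$ ($A{\left(v,I \right)} = \frac{1}{\left(-4 + 5\right) \left(-13\right)} = 1^{-1} \left(- \frac{1}{13}\right) = 1 \left(- \frac{1}{13}\right) = - \frac{1}{13}$)
$295 - 257 A{\left(3,-2 \right)} = 295 - - \frac{257}{13} = 295 + \frac{257}{13} = \frac{4092}{13}$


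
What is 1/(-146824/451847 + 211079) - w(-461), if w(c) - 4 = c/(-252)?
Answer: -46702050673099/8011522351476 ≈ -5.8294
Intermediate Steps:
w(c) = 4 - c/252 (w(c) = 4 + c/(-252) = 4 + c*(-1/252) = 4 - c/252)
1/(-146824/451847 + 211079) - w(-461) = 1/(-146824/451847 + 211079) - (4 - 1/252*(-461)) = 1/(-146824*1/451847 + 211079) - (4 + 461/252) = 1/(-146824/451847 + 211079) - 1*1469/252 = 1/(95375266089/451847) - 1469/252 = 451847/95375266089 - 1469/252 = -46702050673099/8011522351476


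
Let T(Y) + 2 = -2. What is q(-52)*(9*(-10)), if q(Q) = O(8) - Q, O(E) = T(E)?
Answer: -4320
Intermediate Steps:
T(Y) = -4 (T(Y) = -2 - 2 = -4)
O(E) = -4
q(Q) = -4 - Q
q(-52)*(9*(-10)) = (-4 - 1*(-52))*(9*(-10)) = (-4 + 52)*(-90) = 48*(-90) = -4320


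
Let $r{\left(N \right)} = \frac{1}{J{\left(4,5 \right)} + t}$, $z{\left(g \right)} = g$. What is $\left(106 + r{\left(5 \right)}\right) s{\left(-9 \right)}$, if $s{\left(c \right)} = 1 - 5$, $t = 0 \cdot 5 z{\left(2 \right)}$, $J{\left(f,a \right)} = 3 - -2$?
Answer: $- \frac{2124}{5} \approx -424.8$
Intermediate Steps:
$J{\left(f,a \right)} = 5$ ($J{\left(f,a \right)} = 3 + 2 = 5$)
$t = 0$ ($t = 0 \cdot 5 \cdot 2 = 0 \cdot 2 = 0$)
$r{\left(N \right)} = \frac{1}{5}$ ($r{\left(N \right)} = \frac{1}{5 + 0} = \frac{1}{5}$)
$s{\left(c \right)} = -4$
$\left(106 + r{\left(5 \right)}\right) s{\left(-9 \right)} = \left(106 + \frac{1}{5}\right) \left(-4\right) = \frac{531}{5} \left(-4\right) = - \frac{2124}{5}$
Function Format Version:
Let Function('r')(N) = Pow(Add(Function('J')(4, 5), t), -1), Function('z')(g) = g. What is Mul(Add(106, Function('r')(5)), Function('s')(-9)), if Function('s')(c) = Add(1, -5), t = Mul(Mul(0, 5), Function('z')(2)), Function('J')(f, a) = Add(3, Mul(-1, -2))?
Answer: Rational(-2124, 5) ≈ -424.80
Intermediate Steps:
Function('J')(f, a) = 5 (Function('J')(f, a) = Add(3, 2) = 5)
t = 0 (t = Mul(Mul(0, 5), 2) = Mul(0, 2) = 0)
Function('r')(N) = Rational(1, 5) (Function('r')(N) = Pow(Add(5, 0), -1) = Pow(5, -1) = Rational(1, 5))
Function('s')(c) = -4
Mul(Add(106, Function('r')(5)), Function('s')(-9)) = Mul(Add(106, Rational(1, 5)), -4) = Mul(Rational(531, 5), -4) = Rational(-2124, 5)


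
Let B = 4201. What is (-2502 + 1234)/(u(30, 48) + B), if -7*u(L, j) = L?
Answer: -8876/29377 ≈ -0.30214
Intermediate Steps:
u(L, j) = -L/7
(-2502 + 1234)/(u(30, 48) + B) = (-2502 + 1234)/(-1/7*30 + 4201) = -1268/(-30/7 + 4201) = -1268/29377/7 = -1268*7/29377 = -8876/29377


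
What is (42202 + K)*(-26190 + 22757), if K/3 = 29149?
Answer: -445085017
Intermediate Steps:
K = 87447 (K = 3*29149 = 87447)
(42202 + K)*(-26190 + 22757) = (42202 + 87447)*(-26190 + 22757) = 129649*(-3433) = -445085017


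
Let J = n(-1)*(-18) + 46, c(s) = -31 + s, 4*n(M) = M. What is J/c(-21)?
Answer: -101/104 ≈ -0.97115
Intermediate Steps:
n(M) = M/4
J = 101/2 (J = ((¼)*(-1))*(-18) + 46 = -¼*(-18) + 46 = 9/2 + 46 = 101/2 ≈ 50.500)
J/c(-21) = 101/(2*(-31 - 21)) = (101/2)/(-52) = (101/2)*(-1/52) = -101/104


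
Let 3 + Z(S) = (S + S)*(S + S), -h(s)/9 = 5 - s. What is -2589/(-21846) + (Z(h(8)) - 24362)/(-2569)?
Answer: 158408665/18707458 ≈ 8.4677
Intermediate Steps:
h(s) = -45 + 9*s (h(s) = -9*(5 - s) = -45 + 9*s)
Z(S) = -3 + 4*S**2 (Z(S) = -3 + (S + S)*(S + S) = -3 + (2*S)*(2*S) = -3 + 4*S**2)
-2589/(-21846) + (Z(h(8)) - 24362)/(-2569) = -2589/(-21846) + ((-3 + 4*(-45 + 9*8)**2) - 24362)/(-2569) = -2589*(-1/21846) + ((-3 + 4*(-45 + 72)**2) - 24362)*(-1/2569) = 863/7282 + ((-3 + 4*27**2) - 24362)*(-1/2569) = 863/7282 + ((-3 + 4*729) - 24362)*(-1/2569) = 863/7282 + ((-3 + 2916) - 24362)*(-1/2569) = 863/7282 + (2913 - 24362)*(-1/2569) = 863/7282 - 21449*(-1/2569) = 863/7282 + 21449/2569 = 158408665/18707458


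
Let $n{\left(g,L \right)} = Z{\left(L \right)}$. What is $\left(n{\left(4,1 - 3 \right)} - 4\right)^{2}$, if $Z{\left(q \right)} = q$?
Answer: $36$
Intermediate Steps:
$n{\left(g,L \right)} = L$
$\left(n{\left(4,1 - 3 \right)} - 4\right)^{2} = \left(\left(1 - 3\right) - 4\right)^{2} = \left(-2 - 4\right)^{2} = \left(-6\right)^{2} = 36$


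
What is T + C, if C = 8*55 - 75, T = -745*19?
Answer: -13790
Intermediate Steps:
T = -14155
C = 365 (C = 440 - 75 = 365)
T + C = -14155 + 365 = -13790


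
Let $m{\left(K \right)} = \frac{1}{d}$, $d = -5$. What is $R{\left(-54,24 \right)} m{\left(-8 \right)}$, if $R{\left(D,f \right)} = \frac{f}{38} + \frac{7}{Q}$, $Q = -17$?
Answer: $- \frac{71}{1615} \approx -0.043963$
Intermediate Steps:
$m{\left(K \right)} = - \frac{1}{5}$ ($m{\left(K \right)} = \frac{1}{-5} = - \frac{1}{5}$)
$R{\left(D,f \right)} = - \frac{7}{17} + \frac{f}{38}$ ($R{\left(D,f \right)} = \frac{f}{38} + \frac{7}{-17} = f \frac{1}{38} + 7 \left(- \frac{1}{17}\right) = \frac{f}{38} - \frac{7}{17} = - \frac{7}{17} + \frac{f}{38}$)
$R{\left(-54,24 \right)} m{\left(-8 \right)} = \left(- \frac{7}{17} + \frac{1}{38} \cdot 24\right) \left(- \frac{1}{5}\right) = \left(- \frac{7}{17} + \frac{12}{19}\right) \left(- \frac{1}{5}\right) = \frac{71}{323} \left(- \frac{1}{5}\right) = - \frac{71}{1615}$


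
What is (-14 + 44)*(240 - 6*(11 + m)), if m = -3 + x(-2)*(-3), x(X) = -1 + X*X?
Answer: 7380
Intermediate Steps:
x(X) = -1 + X²
m = -12 (m = -3 + (-1 + (-2)²)*(-3) = -3 + (-1 + 4)*(-3) = -3 + 3*(-3) = -3 - 9 = -12)
(-14 + 44)*(240 - 6*(11 + m)) = (-14 + 44)*(240 - 6*(11 - 12)) = 30*(240 - 6*(-1)) = 30*(240 + 6) = 30*246 = 7380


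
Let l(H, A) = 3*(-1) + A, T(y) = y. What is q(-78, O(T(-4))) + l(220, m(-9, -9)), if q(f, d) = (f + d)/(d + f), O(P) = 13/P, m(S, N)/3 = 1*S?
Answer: -29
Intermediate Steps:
m(S, N) = 3*S (m(S, N) = 3*(1*S) = 3*S)
l(H, A) = -3 + A
q(f, d) = 1 (q(f, d) = (d + f)/(d + f) = 1)
q(-78, O(T(-4))) + l(220, m(-9, -9)) = 1 + (-3 + 3*(-9)) = 1 + (-3 - 27) = 1 - 30 = -29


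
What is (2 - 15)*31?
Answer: -403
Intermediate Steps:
(2 - 15)*31 = -13*31 = -403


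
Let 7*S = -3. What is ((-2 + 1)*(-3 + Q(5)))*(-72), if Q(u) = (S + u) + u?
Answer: 3312/7 ≈ 473.14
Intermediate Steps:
S = -3/7 (S = (⅐)*(-3) = -3/7 ≈ -0.42857)
Q(u) = -3/7 + 2*u (Q(u) = (-3/7 + u) + u = -3/7 + 2*u)
((-2 + 1)*(-3 + Q(5)))*(-72) = ((-2 + 1)*(-3 + (-3/7 + 2*5)))*(-72) = -(-3 + (-3/7 + 10))*(-72) = -(-3 + 67/7)*(-72) = -1*46/7*(-72) = -46/7*(-72) = 3312/7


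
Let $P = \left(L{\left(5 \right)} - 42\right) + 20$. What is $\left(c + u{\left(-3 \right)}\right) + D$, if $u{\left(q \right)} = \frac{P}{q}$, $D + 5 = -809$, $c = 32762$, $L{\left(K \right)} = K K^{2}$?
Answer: $\frac{95741}{3} \approx 31914.0$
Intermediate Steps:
$L{\left(K \right)} = K^{3}$
$D = -814$ ($D = -5 - 809 = -814$)
$P = 103$ ($P = \left(5^{3} - 42\right) + 20 = \left(125 - 42\right) + 20 = 83 + 20 = 103$)
$u{\left(q \right)} = \frac{103}{q}$
$\left(c + u{\left(-3 \right)}\right) + D = \left(32762 + \frac{103}{-3}\right) - 814 = \left(32762 + 103 \left(- \frac{1}{3}\right)\right) - 814 = \left(32762 - \frac{103}{3}\right) - 814 = \frac{98183}{3} - 814 = \frac{95741}{3}$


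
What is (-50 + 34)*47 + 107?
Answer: -645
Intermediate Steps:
(-50 + 34)*47 + 107 = -16*47 + 107 = -752 + 107 = -645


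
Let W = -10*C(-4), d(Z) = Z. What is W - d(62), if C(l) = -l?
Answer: -102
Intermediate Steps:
W = -40 (W = -(-10)*(-4) = -10*4 = -40)
W - d(62) = -40 - 1*62 = -40 - 62 = -102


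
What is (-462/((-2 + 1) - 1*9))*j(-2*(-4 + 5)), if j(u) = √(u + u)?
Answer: 462*I/5 ≈ 92.4*I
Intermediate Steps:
j(u) = √2*√u (j(u) = √(2*u) = √2*√u)
(-462/((-2 + 1) - 1*9))*j(-2*(-4 + 5)) = (-462/((-2 + 1) - 1*9))*(√2*√(-2*(-4 + 5))) = (-462/(-1 - 9))*(√2*√(-2*1)) = (-462/(-10))*(√2*√(-2)) = (-462*(-1)/10)*(√2*(I*√2)) = (-21*(-11/5))*(2*I) = 231*(2*I)/5 = 462*I/5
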